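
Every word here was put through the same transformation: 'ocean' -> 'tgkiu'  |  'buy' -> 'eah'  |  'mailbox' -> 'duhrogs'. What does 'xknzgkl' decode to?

feather

The word is reversed, then every letter is shifted forward by 6.
Reversing it on xknzgkl: shift back: x−6=r, k−6=e, n−6=h, z−6=t, g−6=a, k−6=e, l−6=f → rehtaef; then reverse → feather.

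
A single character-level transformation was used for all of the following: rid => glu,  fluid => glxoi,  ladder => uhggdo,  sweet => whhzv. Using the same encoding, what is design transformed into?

The output letters match the input read backwards, each shifted +3: rid reversed is dir. Read the word backwards and shift each letter +3.
Applying it to design: reverse → ngised; then shift: n+3=q, g+3=j, i+3=l, s+3=v, e+3=h, d+3=g.

qjlvhg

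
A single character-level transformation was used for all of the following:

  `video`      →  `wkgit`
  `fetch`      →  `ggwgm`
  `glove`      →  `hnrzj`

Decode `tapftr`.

symbol

In video: v→w is +1, i→k is +2, d→g is +3, e→i is +4 — the shift increases by 1 each position. Letter i (0-indexed) is shifted by i+1, so successive shifts are 1, 2, 3, ….
Decoding tapftr: t−1=s, a−2=y, p−3=m, f−4=b, t−5=o, r−6=l.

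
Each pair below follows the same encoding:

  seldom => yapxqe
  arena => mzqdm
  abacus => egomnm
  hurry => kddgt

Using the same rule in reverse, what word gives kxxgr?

The output letters match the input read backwards, each shifted +12: seldom reversed is modles. Read the word backwards and shift each letter +12.
Reversing it on kxxgr: shift back: k−12=y, x−12=l, x−12=l, g−12=u, r−12=f → ylluf; then reverse → fully.

fully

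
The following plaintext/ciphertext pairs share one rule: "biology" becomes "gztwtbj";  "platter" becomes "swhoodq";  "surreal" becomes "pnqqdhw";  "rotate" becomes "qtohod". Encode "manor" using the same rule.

vhutq

Each letter's alphabet position (a=0..z=25) is mapped through 25·x+7 mod 26 — an affine cipher.
For manor: m(12)→25·12+7≡21=v; a(0)→25·0+7≡7=h; n(13)→25·13+7≡20=u; o(14)→25·14+7≡19=t; r(17)→25·17+7≡16=q (all mod 26).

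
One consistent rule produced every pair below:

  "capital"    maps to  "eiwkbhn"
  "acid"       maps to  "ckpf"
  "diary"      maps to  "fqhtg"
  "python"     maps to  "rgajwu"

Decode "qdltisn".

overall

Shifts by position in capital: pos 0: c→e (+2), pos 1: a→i (+8), pos 2: p→w (+7), pos 3: i→k (+2), pos 4: t→b (+8), pos 5: a→h (+7) — repeating every 3. It's a Vigenère-style cipher with numeric key [2,8,7]: position i shifts by key[i mod 3].
Reversing it on qdltisn: q−2=o, d−8=v, l−7=e, t−2=r, i−8=a, s−7=l, n−2=l.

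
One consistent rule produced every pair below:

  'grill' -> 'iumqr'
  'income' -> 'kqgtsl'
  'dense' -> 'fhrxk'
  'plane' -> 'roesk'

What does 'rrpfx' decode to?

polar

In grill: g→i is +2, r→u is +3, i→m is +4, l→q is +5 — the shift increases by 1 each position. Letter i (0-indexed) is shifted by i+2, so successive shifts are 2, 3, 4, ….
Decoding rrpfx: r−2=p, r−3=o, p−4=l, f−5=a, x−6=r.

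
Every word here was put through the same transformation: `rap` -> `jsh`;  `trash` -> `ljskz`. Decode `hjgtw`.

Compare letters: r→j is +18, a→s is +18, p→h is +18 — a constant shift. Each letter is shifted forward by 18 in the alphabet (a Caesar shift of +18).
Undoing it on hjgtw: h−18=p, j−18=r, g−18=o, t−18=b, w−18=e.

probe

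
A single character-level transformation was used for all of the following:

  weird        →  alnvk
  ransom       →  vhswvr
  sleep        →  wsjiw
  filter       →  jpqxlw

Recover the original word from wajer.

steak

Shifts by position in weird: pos 0: w→a (+4), pos 1: e→l (+7), pos 2: i→n (+5), pos 3: r→v (+4), pos 4: d→k (+7) — repeating every 3. A repeating key of period 3 is used — shifts +4, +7, +5 over and over.
Reversing it on wajer: w−4=s, a−7=t, j−5=e, e−4=a, r−7=k.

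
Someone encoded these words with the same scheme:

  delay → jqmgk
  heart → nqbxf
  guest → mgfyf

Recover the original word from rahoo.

It's a Vigenère-style cipher with numeric key [6,12,1]: position i shifts by key[i mod 3].
Undoing it on rahoo: r−6=l, a−12=o, h−1=g, o−6=i, o−12=c.

logic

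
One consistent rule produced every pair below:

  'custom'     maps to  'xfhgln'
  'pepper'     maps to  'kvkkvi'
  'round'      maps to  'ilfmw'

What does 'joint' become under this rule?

Each pair mirrors across the alphabet (c↔x, u↔f, s↔h): positions sum to 25. This is the alphabet-reversal cipher (Atbash): a becomes z, b becomes y, etc.
Applying it to joint: j↔q, o↔l, i↔r, n↔m, t↔g.

qlrmg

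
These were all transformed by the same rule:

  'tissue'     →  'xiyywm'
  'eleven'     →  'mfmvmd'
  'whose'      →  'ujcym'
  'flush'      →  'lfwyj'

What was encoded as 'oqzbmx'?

t(19)→x(23) and i(8)→i(8) fit y≡25x+16 (mod 26); the inverse of 25 mod 26 is 25. Treating letters as 0–25, the rule is x ↦ 25x + 16 (mod 26).
Undoing it on oqzbmx: o(14)→25·(14−16)≡2=c; q(16)→25·(16−16)≡0=a; z(25)→25·(25−16)≡17=r; b(1)→25·(1−16)≡15=p; m(12)→25·(12−16)≡4=e; x(23)→25·(23−16)≡19=t (all mod 26).

carpet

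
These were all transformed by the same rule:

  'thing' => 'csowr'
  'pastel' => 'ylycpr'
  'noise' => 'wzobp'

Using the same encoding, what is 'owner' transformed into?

xhtnc

Shifts by position in thing: pos 0: t→c (+9), pos 1: h→s (+11), pos 2: i→o (+6), pos 3: n→w (+9), pos 4: g→r (+11) — repeating every 3. A repeating key of period 3 is used — shifts +9, +11, +6 over and over.
For owner: o+9=x, w+11=h, n+6=t, e+9=n, r+11=c.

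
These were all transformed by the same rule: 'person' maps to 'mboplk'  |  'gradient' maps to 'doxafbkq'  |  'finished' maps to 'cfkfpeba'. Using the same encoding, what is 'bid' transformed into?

yfa

Compare letters: p→m is +23, e→b is +23, r→o is +23 — a constant shift. Every letter moves 23 places later in the alphabet, wrapping around z→a.
Applying it to bid: b+23=y, i+23=f, d+23=a.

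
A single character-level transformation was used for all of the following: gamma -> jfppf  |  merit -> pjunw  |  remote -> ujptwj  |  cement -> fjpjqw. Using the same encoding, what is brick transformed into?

The shift depends on letter class: consonant g→j is +3, but vowel a→f is +5. Vowels shift forward by 5 and consonants shift forward by 3.
Applying it to brick: b(cons)+3=e, r(cons)+3=u, i(vowel)+5=n, c(cons)+3=f, k(cons)+3=n.

eunfn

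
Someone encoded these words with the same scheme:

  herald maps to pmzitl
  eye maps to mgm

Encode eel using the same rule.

mmt

This is a Caesar cipher with shift 8.
Applying it to eel: e+8=m, e+8=m, l+8=t.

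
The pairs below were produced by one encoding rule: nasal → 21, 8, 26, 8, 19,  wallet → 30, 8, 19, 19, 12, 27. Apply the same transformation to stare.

26, 27, 8, 25, 12

n is letter #14 and maps to 21: an offset of 7. Each letter is replaced by its alphabet position (a=1..z=26) + 7.
For stare: s=19→26, t=20→27, a=1→8, r=18→25, e=5→12.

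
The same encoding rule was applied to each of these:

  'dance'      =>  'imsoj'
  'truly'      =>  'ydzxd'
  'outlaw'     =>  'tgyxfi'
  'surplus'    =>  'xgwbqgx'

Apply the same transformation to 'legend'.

Shifts by position in dance: pos 0: d→i (+5), pos 1: a→m (+12), pos 2: n→s (+5), pos 3: c→o (+12) — repeating every 2. A repeating key of period 2 is used — shifts +5, +12 over and over.
Applying it to legend: l+5=q, e+12=q, g+5=l, e+12=q, n+5=s, d+12=p.

qqlqsp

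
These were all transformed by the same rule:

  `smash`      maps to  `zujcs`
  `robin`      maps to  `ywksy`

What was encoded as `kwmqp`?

dodge

The shift increases by 1 at each position, starting from +7: 7, 8, 9, ….
Decoding kwmqp: k−7=d, w−8=o, m−9=d, q−10=g, p−11=e.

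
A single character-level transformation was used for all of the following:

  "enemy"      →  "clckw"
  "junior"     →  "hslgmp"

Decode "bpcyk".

dream

Compare letters: e→c is +24, n→l is +24, e→c is +24 — a constant shift. It's a constant shift of +24 (ROT24).
Undoing it on bpcyk: b−24=d, p−24=r, c−24=e, y−24=a, k−24=m.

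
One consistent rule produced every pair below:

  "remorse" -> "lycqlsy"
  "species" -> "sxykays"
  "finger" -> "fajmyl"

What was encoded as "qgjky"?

r(17)→l(11) and e(4)→y(24) fit y≡7x+22 (mod 26); the inverse of 7 mod 26 is 15. This is an affine cipher: with a=0,…,z=25, each position x becomes (7x+22) mod 26.
Reversing it on qgjky: q(16)→15·(16−22)≡14=o; g(6)→15·(6−22)≡20=u; j(9)→15·(9−22)≡13=n; k(10)→15·(10−22)≡2=c; y(24)→15·(24−22)≡4=e (all mod 26).

ounce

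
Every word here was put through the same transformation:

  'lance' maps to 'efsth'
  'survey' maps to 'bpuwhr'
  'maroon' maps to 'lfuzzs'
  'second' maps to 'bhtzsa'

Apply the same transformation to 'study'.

l(11)→e(4) and a(0)→f(5) fit y≡7x+5 (mod 26); the inverse of 7 mod 26 is 15. Each letter's alphabet position (a=0..z=25) is mapped through 7·x+5 mod 26 — an affine cipher.
For study: s(18)→7·18+5≡1=b; t(19)→7·19+5≡8=i; u(20)→7·20+5≡15=p; d(3)→7·3+5≡0=a; y(24)→7·24+5≡17=r (all mod 26).

bipar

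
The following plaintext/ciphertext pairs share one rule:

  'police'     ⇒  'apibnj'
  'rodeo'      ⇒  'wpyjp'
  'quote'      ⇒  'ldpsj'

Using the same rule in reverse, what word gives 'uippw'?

p(15)→a(0) and o(14)→p(15) fit y≡11x+17 (mod 26); the inverse of 11 mod 26 is 19. Treating letters as 0–25, the rule is x ↦ 11x + 17 (mod 26).
Undoing it on uippw: u(20)→19·(20−17)≡5=f; i(8)→19·(8−17)≡11=l; p(15)→19·(15−17)≡14=o; p(15)→19·(15−17)≡14=o; w(22)→19·(22−17)≡17=r (all mod 26).

floor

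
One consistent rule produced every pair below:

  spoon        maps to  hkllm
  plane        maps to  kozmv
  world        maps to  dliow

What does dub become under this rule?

wfy

Each letter is replaced by its mirror in the alphabet: a↔z, b↔y, c↔x, and so on (the Atbash cipher).
For dub: d↔w, u↔f, b↔y.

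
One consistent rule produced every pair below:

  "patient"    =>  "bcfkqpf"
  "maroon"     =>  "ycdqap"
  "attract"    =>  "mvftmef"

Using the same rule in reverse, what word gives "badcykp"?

Shifts by position in patient: pos 0: p→b (+12), pos 1: a→c (+2), pos 2: t→f (+12), pos 3: i→k (+2) — repeating every 2. It's a Vigenère-style cipher with numeric key [12,2]: position i shifts by key[i mod 2].
Decoding badcykp: b−12=p, a−2=y, d−12=r, c−2=a, y−12=m, k−2=i, p−12=d.

pyramid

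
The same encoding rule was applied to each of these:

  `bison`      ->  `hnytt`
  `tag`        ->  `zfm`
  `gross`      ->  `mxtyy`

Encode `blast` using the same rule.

hrfyz

The shift depends on letter class: consonant b→h is +6, but vowel i→n is +5. Two shifts are in play — +5 for a/e/i/o/u, +6 for every other letter.
For blast: b(cons)+6=h, l(cons)+6=r, a(vowel)+5=f, s(cons)+6=y, t(cons)+6=z.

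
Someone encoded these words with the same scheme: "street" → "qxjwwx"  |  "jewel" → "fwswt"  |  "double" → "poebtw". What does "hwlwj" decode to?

never

s(18)→q(16) and t(19)→x(23) fit y≡7x+20 (mod 26); the inverse of 7 mod 26 is 15. This is an affine cipher: with a=0,…,z=25, each position x becomes (7x+20) mod 26.
Undoing it on hwlwj: h(7)→15·(7−20)≡13=n; w(22)→15·(22−20)≡4=e; l(11)→15·(11−20)≡21=v; w(22)→15·(22−20)≡4=e; j(9)→15·(9−20)≡17=r (all mod 26).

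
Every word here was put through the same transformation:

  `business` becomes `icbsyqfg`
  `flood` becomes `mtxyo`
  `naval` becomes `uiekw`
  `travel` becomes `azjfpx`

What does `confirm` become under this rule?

In business: b→i is +7, u→c is +8, s→b is +9, i→s is +10 — the shift increases by 1 each position. Each letter shifts forward by (position + 7), i.e. 7, 8, 9, … — the shift grows by one for each successive letter.
For confirm: c+7=j, o+8=w, n+9=w, f+10=p, i+11=t, r+12=d, m+13=z.

jwwptdz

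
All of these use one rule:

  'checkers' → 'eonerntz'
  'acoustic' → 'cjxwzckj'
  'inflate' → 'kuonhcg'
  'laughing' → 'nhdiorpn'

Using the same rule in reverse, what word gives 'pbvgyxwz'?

A repeating key of period 3 is used — shifts +2, +7, +9 over and over.
Reversing it on pbvgyxwz: p−2=n, b−7=u, v−9=m, g−2=e, y−7=r, x−9=o, w−2=u, z−7=s.

numerous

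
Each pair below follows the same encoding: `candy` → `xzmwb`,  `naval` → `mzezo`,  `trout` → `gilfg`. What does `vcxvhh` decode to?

excess

Each pair mirrors across the alphabet (c↔x, a↔z, n↔m): positions sum to 25. Each letter is replaced by its mirror in the alphabet: a↔z, b↔y, c↔x, and so on (the Atbash cipher).
Reversing it on vcxvhh: v↔e, c↔x, x↔c, v↔e, h↔s, h↔s.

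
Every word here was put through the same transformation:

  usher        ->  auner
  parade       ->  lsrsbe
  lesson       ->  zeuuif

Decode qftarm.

injury

Each letter's alphabet position (a=0..z=25) is mapped through 3·x+18 mod 26 — an affine cipher.
Decoding qftarm: q(16)→9·(16−18)≡8=i; f(5)→9·(5−18)≡13=n; t(19)→9·(19−18)≡9=j; a(0)→9·(0−18)≡20=u; r(17)→9·(17−18)≡17=r; m(12)→9·(12−18)≡24=y (all mod 26).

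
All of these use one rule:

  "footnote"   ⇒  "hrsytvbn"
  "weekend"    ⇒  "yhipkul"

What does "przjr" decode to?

In footnote: f→h is +2, o→r is +3, o→s is +4, t→y is +5 — the shift increases by 1 each position. Letter i (0-indexed) is shifted by i+2, so successive shifts are 2, 3, 4, ….
Undoing it on przjr: p−2=n, r−3=o, z−4=v, j−5=e, r−6=l.

novel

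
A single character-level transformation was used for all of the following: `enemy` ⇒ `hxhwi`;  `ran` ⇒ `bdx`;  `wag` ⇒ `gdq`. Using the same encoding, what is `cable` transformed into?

The shift depends on letter class: consonant n→x is +10, but vowel e→h is +3. The rule splits by letter class: vowels +3, consonants +10.
On cable: c(cons)+10=m, a(vowel)+3=d, b(cons)+10=l, l(cons)+10=v, e(vowel)+3=h.

mdlvh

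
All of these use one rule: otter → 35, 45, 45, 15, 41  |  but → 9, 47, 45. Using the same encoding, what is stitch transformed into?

43, 45, 23, 45, 11, 21

o(#15)→35 and t(#20)→45: differences scale by 2, so n = 2·pos + 5. The formula is n = 2×(alphabet index, a=1) + 5.
For stitch: s=19→43, t=20→45, i=9→23, t=20→45, c=3→11, h=8→21.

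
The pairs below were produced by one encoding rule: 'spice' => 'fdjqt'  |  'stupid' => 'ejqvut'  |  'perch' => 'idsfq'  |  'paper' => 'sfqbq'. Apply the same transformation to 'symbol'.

Two steps: reverse the string, then apply a Caesar shift of +1.
Applying it to symbol: reverse → lobmys; then shift: l+1=m, o+1=p, b+1=c, m+1=n, y+1=z, s+1=t.

mpcnzt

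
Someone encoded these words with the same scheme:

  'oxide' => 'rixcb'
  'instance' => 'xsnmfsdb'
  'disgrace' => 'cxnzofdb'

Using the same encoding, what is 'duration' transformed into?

clofmxrs

Each letter's alphabet position (a=0..z=25) is mapped through 25·x+5 mod 26 — an affine cipher.
On duration: d(3)→25·3+5≡2=c; u(20)→25·20+5≡11=l; r(17)→25·17+5≡14=o; a(0)→25·0+5≡5=f; t(19)→25·19+5≡12=m; i(8)→25·8+5≡23=x; o(14)→25·14+5≡17=r; n(13)→25·13+5≡18=s (all mod 26).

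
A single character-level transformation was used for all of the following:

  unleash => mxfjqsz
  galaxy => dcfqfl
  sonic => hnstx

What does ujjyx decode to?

The output letters match the input read backwards, each shifted +5: unleash reversed is hsaelnu. The word is reversed, then every letter is shifted forward by 5.
Reversing it on ujjyx: shift back: u−5=p, j−5=e, j−5=e, y−5=t, x−5=s → peets; then reverse → steep.

steep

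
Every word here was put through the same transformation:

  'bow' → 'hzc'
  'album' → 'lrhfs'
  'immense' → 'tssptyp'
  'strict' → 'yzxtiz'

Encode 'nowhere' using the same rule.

The shift depends on letter class: consonant b→h is +6, but vowel o→z is +11. The rule splits by letter class: vowels +11, consonants +6.
On nowhere: n(cons)+6=t, o(vowel)+11=z, w(cons)+6=c, h(cons)+6=n, e(vowel)+11=p, r(cons)+6=x, e(vowel)+11=p.

tzcnpxp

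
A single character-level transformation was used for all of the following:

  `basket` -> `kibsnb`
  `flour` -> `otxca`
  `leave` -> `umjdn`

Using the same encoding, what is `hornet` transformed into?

qwavnb

Shifts by position in basket: pos 0: b→k (+9), pos 1: a→i (+8), pos 2: s→b (+9), pos 3: k→s (+8) — repeating every 2. It's a Vigenère-style cipher with numeric key [9,8]: position i shifts by key[i mod 2].
On hornet: h+9=q, o+8=w, r+9=a, n+8=v, e+9=n, t+8=b.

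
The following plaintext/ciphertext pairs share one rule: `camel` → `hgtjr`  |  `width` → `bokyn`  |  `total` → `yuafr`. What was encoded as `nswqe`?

imply

Shifts by position in camel: pos 0: c→h (+5), pos 1: a→g (+6), pos 2: m→t (+7), pos 3: e→j (+5), pos 4: l→r (+6) — repeating every 3. It's a Vigenère-style cipher with numeric key [5,6,7]: position i shifts by key[i mod 3].
Decoding nswqe: n−5=i, s−6=m, w−7=p, q−5=l, e−6=y.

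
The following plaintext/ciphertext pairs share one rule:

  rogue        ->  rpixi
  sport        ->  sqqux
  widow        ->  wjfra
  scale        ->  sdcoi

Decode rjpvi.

The shift increases by 1 at each position, starting from +0: 0, 1, 2, ….
Decoding rjpvi: r−0=r, j−1=i, p−2=n, v−3=s, i−4=e.

rinse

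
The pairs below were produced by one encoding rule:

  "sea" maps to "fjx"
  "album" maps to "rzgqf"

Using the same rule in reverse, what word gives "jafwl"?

The output letters match the input read backwards, each shifted +5: sea reversed is aes. Two steps: reverse the string, then apply a Caesar shift of +5.
Decoding jafwl: shift back: j−5=e, a−5=v, f−5=a, w−5=r, l−5=g → evarg; then reverse → grave.

grave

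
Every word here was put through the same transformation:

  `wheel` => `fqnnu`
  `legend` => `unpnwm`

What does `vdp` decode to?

Compare letters: w→f is +9, h→q is +9, e→n is +9 — a constant shift. Each letter is shifted forward by 9 in the alphabet (a Caesar shift of +9).
Decoding vdp: v−9=m, d−9=u, p−9=g.

mug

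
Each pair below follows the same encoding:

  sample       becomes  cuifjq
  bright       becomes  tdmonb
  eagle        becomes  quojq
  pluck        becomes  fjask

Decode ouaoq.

gauge

s(18)→c(2) and a(0)→u(20) fit y≡25x+20 (mod 26); the inverse of 25 mod 26 is 25. Each letter's alphabet position (a=0..z=25) is mapped through 25·x+20 mod 26 — an affine cipher.
Decoding ouaoq: o(14)→25·(14−20)≡6=g; u(20)→25·(20−20)≡0=a; a(0)→25·(0−20)≡20=u; o(14)→25·(14−20)≡6=g; q(16)→25·(16−20)≡4=e (all mod 26).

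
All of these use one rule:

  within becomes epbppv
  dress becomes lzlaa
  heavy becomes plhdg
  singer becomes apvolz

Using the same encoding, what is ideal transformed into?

Vowels shift forward by 7 and consonants shift forward by 8.
Applying it to ideal: i(vowel)+7=p, d(cons)+8=l, e(vowel)+7=l, a(vowel)+7=h, l(cons)+8=t.

pllht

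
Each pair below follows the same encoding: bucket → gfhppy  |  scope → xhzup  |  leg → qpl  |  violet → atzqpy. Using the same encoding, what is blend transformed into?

gqpsi

The shift depends on letter class: consonant b→g is +5, but vowel u→f is +11. Vowels shift forward by 11 and consonants shift forward by 5.
For blend: b(cons)+5=g, l(cons)+5=q, e(vowel)+11=p, n(cons)+5=s, d(cons)+5=i.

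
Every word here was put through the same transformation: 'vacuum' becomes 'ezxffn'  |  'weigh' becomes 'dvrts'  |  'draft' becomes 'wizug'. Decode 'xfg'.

Each pair mirrors across the alphabet (v↔e, a↔z, c↔x): positions sum to 25. This is the alphabet-reversal cipher (Atbash): a becomes z, b becomes y, etc.
Decoding xfg: x↔c, f↔u, g↔t.

cut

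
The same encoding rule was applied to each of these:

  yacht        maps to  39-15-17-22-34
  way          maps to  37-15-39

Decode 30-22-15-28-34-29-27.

phantom

y is letter #25 and maps to 39: an offset of 14. Letters become their 1-based position plus 14 (so a→15, b→16, …).
Undoing it on 30-22-15-28-34-29-27: 30→(30−14)÷1=16=p, 22→(22−14)÷1=8=h, 15→(15−14)÷1=1=a, 28→(28−14)÷1=14=n, 34→(34−14)÷1=20=t, 29→(29−14)÷1=15=o, 27→(27−14)÷1=13=m.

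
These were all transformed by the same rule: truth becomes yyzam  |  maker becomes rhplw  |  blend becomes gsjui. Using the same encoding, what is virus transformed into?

It's a Vigenère-style cipher with numeric key [5,7]: position i shifts by key[i mod 2].
Applying it to virus: v+5=a, i+7=p, r+5=w, u+7=b, s+5=x.

apwbx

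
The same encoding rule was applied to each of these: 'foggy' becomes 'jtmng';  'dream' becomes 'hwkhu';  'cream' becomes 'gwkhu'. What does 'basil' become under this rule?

ffypt

In foggy: f→j is +4, o→t is +5, g→m is +6, g→n is +7 — the shift increases by 1 each position. Letter i (0-indexed) is shifted by i+4, so successive shifts are 4, 5, 6, ….
On basil: b+4=f, a+5=f, s+6=y, i+7=p, l+8=t.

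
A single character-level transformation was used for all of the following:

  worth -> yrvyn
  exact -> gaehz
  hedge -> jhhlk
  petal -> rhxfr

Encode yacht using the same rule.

In worth: w→y is +2, o→r is +3, r→v is +4, t→y is +5 — the shift increases by 1 each position. Each letter shifts forward by (position + 2), i.e. 2, 3, 4, … — the shift grows by one for each successive letter.
Applying it to yacht: y+2=a, a+3=d, c+4=g, h+5=m, t+6=z.

adgmz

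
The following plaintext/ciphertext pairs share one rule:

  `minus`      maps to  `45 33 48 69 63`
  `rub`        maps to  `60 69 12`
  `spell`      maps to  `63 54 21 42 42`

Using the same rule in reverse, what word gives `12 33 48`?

m(#13)→45 and i(#9)→33: differences scale by 3, so n = 3·pos + 6. With a=1..z=26, the number is 3·pos + 6.
Undoing it on 12 33 48: 12→(12−6)÷3=2=b, 33→(33−6)÷3=9=i, 48→(48−6)÷3=14=n.

bin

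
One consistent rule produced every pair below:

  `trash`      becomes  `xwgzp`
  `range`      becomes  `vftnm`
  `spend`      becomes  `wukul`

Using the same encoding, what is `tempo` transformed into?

xjsww

In trash: t→x is +4, r→w is +5, a→g is +6, s→z is +7 — the shift increases by 1 each position. Each letter shifts forward by (position + 4), i.e. 4, 5, 6, … — the shift grows by one for each successive letter.
For tempo: t+4=x, e+5=j, m+6=s, p+7=w, o+8=w.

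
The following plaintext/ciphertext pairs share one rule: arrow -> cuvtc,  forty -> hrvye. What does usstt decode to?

In arrow: a→c is +2, r→u is +3, r→v is +4, o→t is +5 — the shift increases by 1 each position. The shift increases by 1 at each position, starting from +2: 2, 3, 4, ….
Decoding usstt: u−2=s, s−3=p, s−4=o, t−5=o, t−6=n.

spoon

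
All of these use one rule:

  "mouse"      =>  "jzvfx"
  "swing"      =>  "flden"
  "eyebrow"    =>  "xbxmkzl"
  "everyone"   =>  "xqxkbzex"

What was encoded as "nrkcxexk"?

m(12)→j(9) and o(14)→z(25) fit y≡21x+17 (mod 26); the inverse of 21 mod 26 is 5. Treating letters as 0–25, the rule is x ↦ 21x + 17 (mod 26).
Decoding nrkcxexk: n(13)→5·(13−17)≡6=g; r(17)→5·(17−17)≡0=a; k(10)→5·(10−17)≡17=r; c(2)→5·(2−17)≡3=d; x(23)→5·(23−17)≡4=e; e(4)→5·(4−17)≡13=n; x(23)→5·(23−17)≡4=e; k(10)→5·(10−17)≡17=r (all mod 26).

gardener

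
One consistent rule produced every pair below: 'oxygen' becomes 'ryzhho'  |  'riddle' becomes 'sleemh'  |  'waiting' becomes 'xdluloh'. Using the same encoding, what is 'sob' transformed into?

trc

The shift depends on letter class: consonant x→y is +1, but vowel o→r is +3. The rule splits by letter class: vowels +3, consonants +1.
For sob: s(cons)+1=t, o(vowel)+3=r, b(cons)+1=c.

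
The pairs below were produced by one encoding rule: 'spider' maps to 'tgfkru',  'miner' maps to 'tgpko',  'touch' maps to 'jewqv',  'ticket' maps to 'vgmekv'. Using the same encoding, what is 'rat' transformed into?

The output letters match the input read backwards, each shifted +2: spider reversed is redips. The word is reversed, then every letter is shifted forward by 2.
Applying it to rat: reverse → tar; then shift: t+2=v, a+2=c, r+2=t.

vct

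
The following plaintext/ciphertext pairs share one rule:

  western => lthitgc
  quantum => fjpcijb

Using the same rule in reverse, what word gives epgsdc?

Compare letters: w→l is +15, e→t is +15, s→h is +15 — a constant shift. Each letter is shifted forward by 15 in the alphabet (a Caesar shift of +15).
Decoding epgsdc: e−15=p, p−15=a, g−15=r, s−15=d, d−15=o, c−15=n.

pardon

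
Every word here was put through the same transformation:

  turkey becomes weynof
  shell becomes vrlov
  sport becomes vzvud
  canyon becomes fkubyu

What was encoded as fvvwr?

cloth

Shifts by position in turkey: pos 0: t→w (+3), pos 1: u→e (+10), pos 2: r→y (+7), pos 3: k→n (+3), pos 4: e→o (+10), pos 5: y→f (+7) — repeating every 3. The shifts repeat in a cycle of length 3: positions 0,1,… shift by +3, +10, +7, then the pattern repeats.
Reversing it on fvvwr: f−3=c, v−10=l, v−7=o, w−3=t, r−10=h.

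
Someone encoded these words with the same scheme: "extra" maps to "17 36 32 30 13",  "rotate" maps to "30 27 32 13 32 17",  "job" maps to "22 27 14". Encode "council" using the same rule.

15 27 33 26 15 21 24

e is letter #5 and maps to 17: an offset of 12. Letters become their 1-based position plus 12 (so a→13, b→14, …).
For council: c=3→15, o=15→27, u=21→33, n=14→26, c=3→15, i=9→21, l=12→24.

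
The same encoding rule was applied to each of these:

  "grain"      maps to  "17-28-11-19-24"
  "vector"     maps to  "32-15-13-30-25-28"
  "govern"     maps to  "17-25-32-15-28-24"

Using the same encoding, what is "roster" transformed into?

g is letter #7 and maps to 17: an offset of 10. The number is (letter's place in the alphabet, a=1) + 10.
Applying it to roster: r=18→28, o=15→25, s=19→29, t=20→30, e=5→15, r=18→28.

28-25-29-30-15-28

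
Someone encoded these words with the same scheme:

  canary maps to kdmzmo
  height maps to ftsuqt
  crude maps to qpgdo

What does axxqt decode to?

hello

The output letters match the input read backwards, each shifted +12: canary reversed is yranac. Two steps: reverse the string, then apply a Caesar shift of +12.
Decoding axxqt: shift back: a−12=o, x−12=l, x−12=l, q−12=e, t−12=h → olleh; then reverse → hello.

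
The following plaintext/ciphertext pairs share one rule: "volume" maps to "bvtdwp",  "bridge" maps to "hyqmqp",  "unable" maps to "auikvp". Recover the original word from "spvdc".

Letter i (0-indexed) is shifted by i+6, so successive shifts are 6, 7, 8, ….
Undoing it on spvdc: s−6=m, p−7=i, v−8=n, d−9=u, c−10=s.

minus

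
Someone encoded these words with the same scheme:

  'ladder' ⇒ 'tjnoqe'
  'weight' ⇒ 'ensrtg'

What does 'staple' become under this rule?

In ladder: l→t is +8, a→j is +9, d→n is +10, d→o is +11 — the shift increases by 1 each position. Letter i (0-indexed) is shifted by i+8, so successive shifts are 8, 9, 10, ….
Applying it to staple: s+8=a, t+9=c, a+10=k, p+11=a, l+12=x, e+13=r.

ackaxr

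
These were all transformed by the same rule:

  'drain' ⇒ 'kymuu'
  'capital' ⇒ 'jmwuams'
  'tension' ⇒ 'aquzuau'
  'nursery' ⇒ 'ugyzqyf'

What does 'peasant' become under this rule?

wqmzmua

The shift depends on letter class: consonant d→k is +7, but vowel a→m is +12. The rule splits by letter class: vowels +12, consonants +7.
On peasant: p(cons)+7=w, e(vowel)+12=q, a(vowel)+12=m, s(cons)+7=z, a(vowel)+12=m, n(cons)+7=u, t(cons)+7=a.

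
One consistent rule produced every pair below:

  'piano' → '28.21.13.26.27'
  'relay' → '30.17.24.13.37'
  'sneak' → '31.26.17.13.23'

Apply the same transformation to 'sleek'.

31.24.17.17.23

p is letter #16 and maps to 28: an offset of 12. Each letter is replaced by its alphabet position (a=1..z=26) + 12.
Applying it to sleek: s=19→31, l=12→24, e=5→17, e=5→17, k=11→23.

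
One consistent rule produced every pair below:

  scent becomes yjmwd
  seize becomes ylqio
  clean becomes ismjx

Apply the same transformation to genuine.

mlvdsyq

In scent: s→y is +6, c→j is +7, e→m is +8, n→w is +9 — the shift increases by 1 each position. Letter i (0-indexed) is shifted by i+6, so successive shifts are 6, 7, 8, ….
For genuine: g+6=m, e+7=l, n+8=v, u+9=d, i+10=s, n+11=y, e+12=q.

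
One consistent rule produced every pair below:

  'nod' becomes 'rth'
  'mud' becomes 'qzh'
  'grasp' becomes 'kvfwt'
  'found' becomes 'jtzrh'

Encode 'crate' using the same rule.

gvfxj

The shift depends on letter class: consonant n→r is +4, but vowel o→t is +5. Vowels shift forward by 5 and consonants shift forward by 4.
Applying it to crate: c(cons)+4=g, r(cons)+4=v, a(vowel)+5=f, t(cons)+4=x, e(vowel)+5=j.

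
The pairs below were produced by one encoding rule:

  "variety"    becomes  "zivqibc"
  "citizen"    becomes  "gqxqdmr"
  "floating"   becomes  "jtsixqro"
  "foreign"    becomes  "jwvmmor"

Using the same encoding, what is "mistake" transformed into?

qqwbesi

Shifts by position in variety: pos 0: v→z (+4), pos 1: a→i (+8), pos 2: r→v (+4), pos 3: i→q (+8) — repeating every 2. It's a Vigenère-style cipher with numeric key [4,8]: position i shifts by key[i mod 2].
Applying it to mistake: m+4=q, i+8=q, s+4=w, t+8=b, a+4=e, k+8=s, e+4=i.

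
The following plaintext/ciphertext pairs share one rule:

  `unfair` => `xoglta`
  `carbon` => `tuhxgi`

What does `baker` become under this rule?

The output letters match the input read backwards, each shifted +6: unfair reversed is riafnu. The word is reversed, then every letter is shifted forward by 6.
For baker: reverse → rekab; then shift: r+6=x, e+6=k, k+6=q, a+6=g, b+6=h.

xkqgh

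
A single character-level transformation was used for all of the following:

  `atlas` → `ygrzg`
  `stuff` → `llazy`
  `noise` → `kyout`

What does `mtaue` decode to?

The output letters match the input read backwards, each shifted +6: atlas reversed is salta. Two steps: reverse the string, then apply a Caesar shift of +6.
Decoding mtaue: shift back: m−6=g, t−6=n, a−6=u, u−6=o, e−6=y → gnuoy; then reverse → young.

young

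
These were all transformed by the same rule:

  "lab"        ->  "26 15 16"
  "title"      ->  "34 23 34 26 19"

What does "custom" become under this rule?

l is letter #12 and maps to 26: an offset of 14. Letters become their 1-based position plus 14 (so a→15, b→16, …).
For custom: c=3→17, u=21→35, s=19→33, t=20→34, o=15→29, m=13→27.

17 35 33 34 29 27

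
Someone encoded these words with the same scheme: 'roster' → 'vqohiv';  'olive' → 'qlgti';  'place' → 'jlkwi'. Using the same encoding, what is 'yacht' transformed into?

ykwnh

r(17)→v(21) and o(14)→q(16) fit y≡19x+10 (mod 26); the inverse of 19 mod 26 is 11. Treating letters as 0–25, the rule is x ↦ 19x + 10 (mod 26).
For yacht: y(24)→19·24+10≡24=y; a(0)→19·0+10≡10=k; c(2)→19·2+10≡22=w; h(7)→19·7+10≡13=n; t(19)→19·19+10≡7=h (all mod 26).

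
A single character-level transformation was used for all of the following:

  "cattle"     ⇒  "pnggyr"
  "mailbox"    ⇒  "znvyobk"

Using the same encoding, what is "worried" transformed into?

jbeevrq

Every letter moves 13 places later in the alphabet, wrapping around z→a.
Applying it to worried: w+13=j, o+13=b, r+13=e, r+13=e, i+13=v, e+13=r, d+13=q.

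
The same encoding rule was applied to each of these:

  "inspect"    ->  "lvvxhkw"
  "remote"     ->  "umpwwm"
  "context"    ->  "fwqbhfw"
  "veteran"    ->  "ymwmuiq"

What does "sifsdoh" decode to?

Shifts by position in inspect: pos 0: i→l (+3), pos 1: n→v (+8), pos 2: s→v (+3), pos 3: p→x (+8) — repeating every 2. It's a Vigenère-style cipher with numeric key [3,8]: position i shifts by key[i mod 2].
Decoding sifsdoh: s−3=p, i−8=a, f−3=c, s−8=k, d−3=a, o−8=g, h−3=e.

package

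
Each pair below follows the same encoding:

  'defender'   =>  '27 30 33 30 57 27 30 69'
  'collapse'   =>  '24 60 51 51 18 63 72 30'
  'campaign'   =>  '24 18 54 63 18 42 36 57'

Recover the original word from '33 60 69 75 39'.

forth

d(#4)→27 and e(#5)→30: differences scale by 3, so n = 3·pos + 15. Each letter becomes 3×(its alphabet position, a=1..z=26) + 15.
Undoing it on 33 60 69 75 39: 33→(33−15)÷3=6=f, 60→(60−15)÷3=15=o, 69→(69−15)÷3=18=r, 75→(75−15)÷3=20=t, 39→(39−15)÷3=8=h.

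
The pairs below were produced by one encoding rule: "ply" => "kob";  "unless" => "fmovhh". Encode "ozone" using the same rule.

lalmv

Each pair mirrors across the alphabet (p↔k, l↔o, y↔b): positions sum to 25. Letters are reflected about the middle of the alphabet (position → 25−position): Atbash.
Applying it to ozone: o↔l, z↔a, o↔l, n↔m, e↔v.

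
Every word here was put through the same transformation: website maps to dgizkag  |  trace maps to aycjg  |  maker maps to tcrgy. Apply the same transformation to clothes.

jsqaogz

The shift depends on letter class: consonant w→d is +7, but vowel e→g is +2. Vowels shift forward by 2 and consonants shift forward by 7.
On clothes: c(cons)+7=j, l(cons)+7=s, o(vowel)+2=q, t(cons)+7=a, h(cons)+7=o, e(vowel)+2=g, s(cons)+7=z.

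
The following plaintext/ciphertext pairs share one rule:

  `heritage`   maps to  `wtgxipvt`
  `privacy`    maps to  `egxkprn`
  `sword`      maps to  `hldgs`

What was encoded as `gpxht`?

raise

Compare letters: h→w is +15, e→t is +15, r→g is +15 — a constant shift. It's a constant shift of +15 (ROT15).
Undoing it on gpxht: g−15=r, p−15=a, x−15=i, h−15=s, t−15=e.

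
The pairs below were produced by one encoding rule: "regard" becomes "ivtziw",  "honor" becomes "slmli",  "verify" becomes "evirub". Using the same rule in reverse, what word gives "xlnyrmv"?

combine

Each pair mirrors across the alphabet (r↔i, e↔v, g↔t): positions sum to 25. Each letter is replaced by its mirror in the alphabet: a↔z, b↔y, c↔x, and so on (the Atbash cipher).
Decoding xlnyrmv: x↔c, l↔o, n↔m, y↔b, r↔i, m↔n, v↔e.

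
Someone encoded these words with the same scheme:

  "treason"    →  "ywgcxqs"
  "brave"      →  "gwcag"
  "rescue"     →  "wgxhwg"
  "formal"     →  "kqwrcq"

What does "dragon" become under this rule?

iwclqs

The shift depends on letter class: consonant t→y is +5, but vowel e→g is +2. Vowels shift forward by 2 and consonants shift forward by 5.
On dragon: d(cons)+5=i, r(cons)+5=w, a(vowel)+2=c, g(cons)+5=l, o(vowel)+2=q, n(cons)+5=s.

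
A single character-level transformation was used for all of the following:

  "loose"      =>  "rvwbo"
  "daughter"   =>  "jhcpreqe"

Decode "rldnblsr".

Letter i (0-indexed) is shifted by i+6, so successive shifts are 6, 7, 8, ….
Undoing it on rldnblsr: r−6=l, l−7=e, d−8=v, n−9=e, b−10=r, l−11=a, s−12=g, r−13=e.

leverage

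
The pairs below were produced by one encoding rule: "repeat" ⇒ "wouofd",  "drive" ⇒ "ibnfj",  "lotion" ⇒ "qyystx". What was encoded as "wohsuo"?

Shifts by position in repeat: pos 0: r→w (+5), pos 1: e→o (+10), pos 2: p→u (+5), pos 3: e→o (+10) — repeating every 2. It's a Vigenère-style cipher with numeric key [5,10]: position i shifts by key[i mod 2].
Undoing it on wohsuo: w−5=r, o−10=e, h−5=c, s−10=i, u−5=p, o−10=e.

recipe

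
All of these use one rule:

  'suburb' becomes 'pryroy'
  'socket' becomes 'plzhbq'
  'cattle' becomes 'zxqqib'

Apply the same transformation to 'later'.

Compare letters: s→p is +23, u→r is +23, b→y is +23 — a constant shift. This is a Caesar cipher with shift 23.
On later: l+23=i, a+23=x, t+23=q, e+23=b, r+23=o.

ixqbo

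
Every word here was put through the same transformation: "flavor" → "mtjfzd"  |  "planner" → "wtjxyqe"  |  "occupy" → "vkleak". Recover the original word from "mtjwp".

In flavor: f→m is +7, l→t is +8, a→j is +9, v→f is +10 — the shift increases by 1 each position. Letter i (0-indexed) is shifted by i+7, so successive shifts are 7, 8, 9, ….
Reversing it on mtjwp: m−7=f, t−8=l, j−9=a, w−10=m, p−11=e.

flame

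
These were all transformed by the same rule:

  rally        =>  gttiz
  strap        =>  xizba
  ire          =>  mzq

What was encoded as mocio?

gauge

The output letters match the input read backwards, each shifted +8: rally reversed is yllar. Read the word backwards and shift each letter +8.
Reversing it on mocio: shift back: m−8=e, o−8=g, c−8=u, i−8=a, o−8=g → eguag; then reverse → gauge.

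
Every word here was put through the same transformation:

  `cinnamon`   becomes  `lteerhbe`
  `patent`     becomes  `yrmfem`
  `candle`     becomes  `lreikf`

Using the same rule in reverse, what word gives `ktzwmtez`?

c(2)→l(11) and i(8)→t(19) fit y≡23x+17 (mod 26); the inverse of 23 mod 26 is 17. Treating letters as 0–25, the rule is x ↦ 23x + 17 (mod 26).
Reversing it on ktzwmtez: k(10)→17·(10−17)≡11=l; t(19)→17·(19−17)≡8=i; z(25)→17·(25−17)≡6=g; w(22)→17·(22−17)≡7=h; m(12)→17·(12−17)≡19=t; t(19)→17·(19−17)≡8=i; e(4)→17·(4−17)≡13=n; z(25)→17·(25−17)≡6=g (all mod 26).

lighting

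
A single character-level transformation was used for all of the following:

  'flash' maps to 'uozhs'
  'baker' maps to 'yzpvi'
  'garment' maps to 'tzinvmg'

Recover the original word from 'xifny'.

Each pair mirrors across the alphabet (f↔u, l↔o, a↔z): positions sum to 25. Each letter is replaced by its mirror in the alphabet: a↔z, b↔y, c↔x, and so on (the Atbash cipher).
Undoing it on xifny: x↔c, i↔r, f↔u, n↔m, y↔b.

crumb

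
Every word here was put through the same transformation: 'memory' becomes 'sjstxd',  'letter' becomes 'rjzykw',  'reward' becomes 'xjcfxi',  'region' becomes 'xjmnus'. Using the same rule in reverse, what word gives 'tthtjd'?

Shifts by position in memory: pos 0: m→s (+6), pos 1: e→j (+5), pos 2: m→s (+6), pos 3: o→t (+5) — repeating every 2. It's a Vigenère-style cipher with numeric key [6,5]: position i shifts by key[i mod 2].
Decoding tthtjd: t−6=n, t−5=o, h−6=b, t−5=o, j−6=d, d−5=y.

nobody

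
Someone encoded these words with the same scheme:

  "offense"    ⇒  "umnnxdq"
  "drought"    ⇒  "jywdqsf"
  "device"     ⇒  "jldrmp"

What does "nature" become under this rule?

thbdbp

Letter i (0-indexed) is shifted by i+6, so successive shifts are 6, 7, 8, ….
Applying it to nature: n+6=t, a+7=h, t+8=b, u+9=d, r+10=b, e+11=p.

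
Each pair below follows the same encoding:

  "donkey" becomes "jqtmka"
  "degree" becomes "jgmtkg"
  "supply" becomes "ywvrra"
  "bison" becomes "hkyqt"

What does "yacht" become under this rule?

Shifts by position in donkey: pos 0: d→j (+6), pos 1: o→q (+2), pos 2: n→t (+6), pos 3: k→m (+2) — repeating every 2. The shifts repeat in a cycle of length 2: positions 0,1,… shift by +6, +2, then the pattern repeats.
For yacht: y+6=e, a+2=c, c+6=i, h+2=j, t+6=z.

ecijz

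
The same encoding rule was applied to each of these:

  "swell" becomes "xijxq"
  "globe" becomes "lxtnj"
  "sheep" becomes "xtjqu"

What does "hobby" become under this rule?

magnd

Shifts by position in swell: pos 0: s→x (+5), pos 1: w→i (+12), pos 2: e→j (+5), pos 3: l→x (+12) — repeating every 2. It's a Vigenère-style cipher with numeric key [5,12]: position i shifts by key[i mod 2].
For hobby: h+5=m, o+12=a, b+5=g, b+12=n, y+5=d.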